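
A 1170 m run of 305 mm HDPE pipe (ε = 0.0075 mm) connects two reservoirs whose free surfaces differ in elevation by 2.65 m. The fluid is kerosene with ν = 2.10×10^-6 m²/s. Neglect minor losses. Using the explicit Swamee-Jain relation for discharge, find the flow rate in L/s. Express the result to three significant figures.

Q ≈ 64.8 L/s

Swamee-Jain (Type II): Q = -0.965·√(gD⁵h_f/L)·ln[ε/(3.7D) + √(3.17ν²L/(gD³h_f))]
√(gD⁵h_f/L) = √(9.81·0.305⁵·2.65/1170) = 0.007658
ε/(3.7D) = 6.65×10^-6; √(3.17ν²L/(gD³h_f)) = 1.49×10^-4
Q = -0.965·0.007658·ln(1.556×10^-4) = 0.06480 m³/s
Check: V = 0.887 m/s, Re = 1.29×10^5, f = 0.01713, h_f = 2.63 m ≈ 2.65 m ✓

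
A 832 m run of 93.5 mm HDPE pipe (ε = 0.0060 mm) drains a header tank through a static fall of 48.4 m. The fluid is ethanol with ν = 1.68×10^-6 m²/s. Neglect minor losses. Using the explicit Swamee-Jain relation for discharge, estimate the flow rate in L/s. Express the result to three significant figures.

Swamee-Jain (Type II): Q = -0.965·√(gD⁵h_f/L)·ln[ε/(3.7D) + √(3.17ν²L/(gD³h_f))]
√(gD⁵h_f/L) = √(9.81·0.0935⁵·48.4/832) = 0.002019
ε/(3.7D) = 1.73×10^-5; √(3.17ν²L/(gD³h_f)) = 1.38×10^-4
Q = -0.965·0.002019·ln(1.558×10^-4) = 0.01708 m³/s
Check: V = 2.49 m/s, Re = 1.38×10^5, f = 0.01717, h_f = 48.2 m ≈ 48.4 m ✓

Q ≈ 17.1 L/s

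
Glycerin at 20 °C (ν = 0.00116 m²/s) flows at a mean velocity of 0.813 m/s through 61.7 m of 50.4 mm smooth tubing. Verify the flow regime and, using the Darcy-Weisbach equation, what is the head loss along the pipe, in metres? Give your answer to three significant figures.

h_f ≈ 74.7 m

Re = VD/ν = 0.813·0.05040/0.00116 = 35.3 → laminar (Re < 2300)
f = 64/Re = 1.812
h_f = f(L/D)V²/(2g) = 1.812·(61.7/0.05040)·0.813²/(2·9.81) = 74.72 m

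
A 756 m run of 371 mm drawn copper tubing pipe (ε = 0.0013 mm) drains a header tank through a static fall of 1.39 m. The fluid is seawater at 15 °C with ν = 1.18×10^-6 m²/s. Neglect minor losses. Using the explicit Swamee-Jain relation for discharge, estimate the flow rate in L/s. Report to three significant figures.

Q ≈ 104 L/s

Swamee-Jain (Type II): Q = -0.965·√(gD⁵h_f/L)·ln[ε/(3.7D) + √(3.17ν²L/(gD³h_f))]
√(gD⁵h_f/L) = √(9.81·0.371⁵·1.39/756) = 0.01126
ε/(3.7D) = 9.47×10^-7; √(3.17ν²L/(gD³h_f)) = 6.92×10^-5
Q = -0.965·0.01126·ln(7.017×10^-5) = 0.1039 m³/s
Check: V = 0.961 m/s, Re = 3.02×10^5, f = 0.01440, h_f = 1.38 m ≈ 1.39 m ✓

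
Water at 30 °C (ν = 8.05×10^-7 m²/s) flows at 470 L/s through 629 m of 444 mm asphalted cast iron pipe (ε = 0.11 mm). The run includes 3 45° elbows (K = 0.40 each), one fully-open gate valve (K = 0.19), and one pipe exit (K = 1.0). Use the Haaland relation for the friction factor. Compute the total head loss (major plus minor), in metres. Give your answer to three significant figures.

V = 4Q/(πD²) = 3.036 m/s; V²/2g = 0.4697 m
Re = 1.67×10^6, ε/D = 2.48×10^-4 → f = 0.01483 (Haaland)
Major: h_f = f(L/D)·V²/2g = 0.01483·1417·0.4697 = 9.865 m
Minor: ΣK = 2.39; h_m = ΣK·V²/2g = 1.122 m
Total H_L = 9.865 + 1.122 = 10.99 m

H_L ≈ 11.0 m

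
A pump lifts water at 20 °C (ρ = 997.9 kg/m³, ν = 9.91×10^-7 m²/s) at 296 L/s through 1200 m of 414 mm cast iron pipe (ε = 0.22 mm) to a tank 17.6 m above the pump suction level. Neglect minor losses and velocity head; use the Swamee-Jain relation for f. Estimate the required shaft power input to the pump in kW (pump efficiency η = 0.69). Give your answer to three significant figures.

V = 4Q/(πD²) = 2.199 m/s; Re = 9.19×10^5; ε/D = 5.31×10^-4; f = 0.01755
h_f = f(L/D)V²/2g = 12.54 m
Total head H = z + h_f = 17.6 + 12.54 = 30.14 m
P_hyd = ρgQH = 997.9·9.81·0.296·30.14 = 87.33 kW
P_shaft = P_hyd/η = 87.33/0.69 = 126.6 kW

P_shaft ≈ 127 kW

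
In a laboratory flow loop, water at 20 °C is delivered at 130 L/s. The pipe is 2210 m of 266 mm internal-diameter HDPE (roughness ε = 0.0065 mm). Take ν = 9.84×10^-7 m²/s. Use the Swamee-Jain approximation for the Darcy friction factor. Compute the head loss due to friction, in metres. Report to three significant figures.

V = 4Q/(πD²) = 4·0.130/(π·0.266²) = 2.339 m/s
Re = VD/ν = 2.339·0.266/9.84×10^-7 = 6.32×10^5 → turbulent
ε/D = 0.0065/266 = 2.44×10^-5
Swamee-Jain: f = 0.01300
h_f = f(L/D)V²/(2g) = 0.01300·(2210/0.266)·2.339²/(2·9.81) = 30.12 m

h_f ≈ 30.1 m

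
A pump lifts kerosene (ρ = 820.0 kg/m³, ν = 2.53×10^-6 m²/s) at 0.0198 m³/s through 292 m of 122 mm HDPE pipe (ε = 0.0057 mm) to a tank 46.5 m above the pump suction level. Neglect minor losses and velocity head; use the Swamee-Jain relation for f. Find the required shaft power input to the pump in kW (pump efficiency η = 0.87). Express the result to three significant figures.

V = 4Q/(πD²) = 1.694 m/s; Re = 8.17×10^4; ε/D = 4.67×10^-5; f = 0.01889
h_f = f(L/D)V²/2g = 6.613 m
Total head H = z + h_f = 46.5 + 6.613 = 53.11 m
P_hyd = ρgQH = 820.0·9.81·0.0198·53.11 = 8.460 kW
P_shaft = P_hyd/η = 8.460/0.87 = 9.724 kW

P_shaft ≈ 9.72 kW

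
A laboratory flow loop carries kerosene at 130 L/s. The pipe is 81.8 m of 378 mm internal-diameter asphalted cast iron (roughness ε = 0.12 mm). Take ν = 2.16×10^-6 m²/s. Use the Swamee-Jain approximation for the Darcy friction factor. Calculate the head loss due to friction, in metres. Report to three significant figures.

V = 4Q/(πD²) = 4·0.130/(π·0.378²) = 1.158 m/s
Re = VD/ν = 1.158·0.378/2.16×10^-6 = 2.03×10^5 → turbulent
ε/D = 0.12/378 = 3.17×10^-4
Swamee-Jain: f = 0.01787
h_f = f(L/D)V²/(2g) = 0.01787·(81.8/0.378)·1.158²/(2·9.81) = 0.2645 m

h_f ≈ 0.265 m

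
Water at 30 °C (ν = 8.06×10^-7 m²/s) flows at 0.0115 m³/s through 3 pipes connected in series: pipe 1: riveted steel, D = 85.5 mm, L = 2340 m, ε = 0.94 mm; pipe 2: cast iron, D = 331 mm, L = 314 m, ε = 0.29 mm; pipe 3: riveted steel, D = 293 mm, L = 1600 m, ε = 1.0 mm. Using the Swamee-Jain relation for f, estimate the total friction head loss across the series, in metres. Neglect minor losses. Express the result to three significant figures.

H ≈ 222 m

Pipe 1: V = 2.003 m/s, Re = 2.12×10^5, ε/D = 0.0110, f = 0.03956, h_1 = f(L/D)V²/2g = 221.4 m
Pipe 2: V = 0.1336 m/s, Re = 5.49×10^4, ε/D = 8.76×10^-4, f = 0.02351, h_2 = f(L/D)V²/2g = 0.02030 m
Pipe 3: V = 0.1706 m/s, Re = 6.20×10^4, ε/D = 0.00341, f = 0.02932, h_3 = f(L/D)V²/2g = 0.2374 m
Series → Q common, losses add: H = Σh = 221.7 m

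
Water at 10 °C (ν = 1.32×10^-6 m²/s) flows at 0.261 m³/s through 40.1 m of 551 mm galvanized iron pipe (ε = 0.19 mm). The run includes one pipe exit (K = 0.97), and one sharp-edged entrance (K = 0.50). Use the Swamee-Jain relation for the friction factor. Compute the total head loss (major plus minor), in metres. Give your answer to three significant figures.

V = 4Q/(πD²) = 1.095 m/s; V²/2g = 0.06107 m
Re = 4.57×10^5, ε/D = 3.45×10^-4 → f = 0.01682 (Swamee-Jain)
Major: h_f = f(L/D)·V²/2g = 0.01682·72.78·0.06107 = 0.07474 m
Minor: ΣK = 1.47; h_m = ΣK·V²/2g = 0.08977 m
Total H_L = 0.07474 + 0.08977 = 0.1645 m

H_L ≈ 0.165 m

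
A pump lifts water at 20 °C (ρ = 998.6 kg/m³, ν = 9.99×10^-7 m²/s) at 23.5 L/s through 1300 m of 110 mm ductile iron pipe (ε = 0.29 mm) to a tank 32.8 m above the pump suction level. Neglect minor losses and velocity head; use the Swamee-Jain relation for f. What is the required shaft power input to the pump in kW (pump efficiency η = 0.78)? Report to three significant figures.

P_shaft ≈ 37.9 kW

V = 4Q/(πD²) = 2.473 m/s; Re = 2.72×10^5; ε/D = 0.00264; f = 0.02594
h_f = f(L/D)V²/2g = 95.54 m
Total head H = z + h_f = 32.8 + 95.54 = 128.3 m
P_hyd = ρgQH = 998.6·9.81·0.0235·128.3 = 29.55 kW
P_shaft = P_hyd/η = 29.55/0.78 = 37.88 kW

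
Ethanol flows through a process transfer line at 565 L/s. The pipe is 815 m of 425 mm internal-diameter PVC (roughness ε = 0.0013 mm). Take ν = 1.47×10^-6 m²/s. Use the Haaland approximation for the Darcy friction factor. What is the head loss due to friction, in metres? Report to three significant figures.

h_f ≈ 17.6 m

V = 4Q/(πD²) = 4·0.565/(π·0.425²) = 3.983 m/s
Re = VD/ν = 3.983·0.425/1.47×10^-6 = 1.15×10^6 → turbulent
ε/D = 0.0013/425 = 3.06×10^-6
Haaland: f = 0.01137
h_f = f(L/D)V²/(2g) = 0.01137·(815/0.425)·3.983²/(2·9.81) = 17.63 m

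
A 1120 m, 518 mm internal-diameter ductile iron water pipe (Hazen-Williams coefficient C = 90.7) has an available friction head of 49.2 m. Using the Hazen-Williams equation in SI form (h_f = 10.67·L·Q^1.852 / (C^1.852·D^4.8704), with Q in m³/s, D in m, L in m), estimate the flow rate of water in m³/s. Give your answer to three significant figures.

Q ≈ 0.829 m³/s

Rearranging: Q = [h_f·C^1.852·D^4.8704 / (10.67·L)]^(1/1.852)
Q = [49.2·90.7^1.852·0.518^4.8704 / (10.67·1120)]^0.540 = 0.8286 m³/s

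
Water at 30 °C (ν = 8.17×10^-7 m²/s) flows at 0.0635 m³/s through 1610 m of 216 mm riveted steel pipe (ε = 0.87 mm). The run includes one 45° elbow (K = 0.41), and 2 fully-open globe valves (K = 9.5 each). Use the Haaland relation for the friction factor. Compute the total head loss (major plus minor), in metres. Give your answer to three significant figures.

H_L ≈ 35.8 m

V = 4Q/(πD²) = 1.733 m/s; V²/2g = 0.1531 m
Re = 4.58×10^5, ε/D = 0.00403 → f = 0.02875 (Haaland)
Major: h_f = f(L/D)·V²/2g = 0.02875·7454·0.1531 = 32.80 m
Minor: ΣK = 19.4; h_m = ΣK·V²/2g = 2.971 m
Total H_L = 32.80 + 2.971 = 35.77 m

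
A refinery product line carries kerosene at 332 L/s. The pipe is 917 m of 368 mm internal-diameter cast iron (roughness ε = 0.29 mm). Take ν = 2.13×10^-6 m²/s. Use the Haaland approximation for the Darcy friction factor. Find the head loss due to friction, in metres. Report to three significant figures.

h_f ≈ 23.7 m

V = 4Q/(πD²) = 4·0.332/(π·0.368²) = 3.121 m/s
Re = VD/ν = 3.121·0.368/2.13×10^-6 = 5.39×10^5 → turbulent
ε/D = 0.29/368 = 7.88×10^-4
Haaland: f = 0.01916
h_f = f(L/D)V²/(2g) = 0.01916·(917/0.368)·3.121²/(2·9.81) = 23.70 m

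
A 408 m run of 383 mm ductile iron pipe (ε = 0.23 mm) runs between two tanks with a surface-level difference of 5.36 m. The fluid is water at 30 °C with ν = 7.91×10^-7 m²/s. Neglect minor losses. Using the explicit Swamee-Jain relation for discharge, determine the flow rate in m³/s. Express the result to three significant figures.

Swamee-Jain (Type II): Q = -0.965·√(gD⁵h_f/L)·ln[ε/(3.7D) + √(3.17ν²L/(gD³h_f))]
√(gD⁵h_f/L) = √(9.81·0.383⁵·5.36/408) = 0.03259
ε/(3.7D) = 1.62×10^-4; √(3.17ν²L/(gD³h_f)) = 1.66×10^-5
Q = -0.965·0.03259·ln(1.789×10^-4) = 0.2714 m³/s
Check: V = 2.36 m/s, Re = 1.14×10^6, f = 0.01789, h_f = 5.39 m ≈ 5.36 m ✓

Q ≈ 0.271 m³/s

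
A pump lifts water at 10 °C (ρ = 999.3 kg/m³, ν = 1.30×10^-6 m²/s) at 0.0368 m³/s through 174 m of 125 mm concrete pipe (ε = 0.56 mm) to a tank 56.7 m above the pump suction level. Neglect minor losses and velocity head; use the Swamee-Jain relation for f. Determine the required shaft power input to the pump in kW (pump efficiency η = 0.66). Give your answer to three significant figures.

V = 4Q/(πD²) = 2.999 m/s; Re = 2.88×10^5; ε/D = 0.00448; f = 0.02988
h_f = f(L/D)V²/2g = 19.06 m
Total head H = z + h_f = 56.7 + 19.06 = 75.76 m
P_hyd = ρgQH = 999.3·9.81·0.0368·75.76 = 27.33 kW
P_shaft = P_hyd/η = 27.33/0.66 = 41.41 kW

P_shaft ≈ 41.4 kW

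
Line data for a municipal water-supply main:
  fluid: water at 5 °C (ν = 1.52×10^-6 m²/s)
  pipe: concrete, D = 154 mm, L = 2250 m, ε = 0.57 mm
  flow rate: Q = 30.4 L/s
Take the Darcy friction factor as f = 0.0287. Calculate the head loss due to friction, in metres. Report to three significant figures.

h_f ≈ 56.9 m

V = 4Q/(πD²) = 4·0.0304/(π·0.154²) = 1.632 m/s
h_f = f(L/D)V²/(2g) = 0.02870·(2250/0.154)·1.632²/(2·9.81) = 56.93 m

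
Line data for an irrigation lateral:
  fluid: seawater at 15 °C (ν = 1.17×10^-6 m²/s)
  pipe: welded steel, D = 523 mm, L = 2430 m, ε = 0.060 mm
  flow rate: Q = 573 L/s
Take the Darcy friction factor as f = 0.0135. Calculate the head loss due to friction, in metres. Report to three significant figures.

h_f ≈ 22.7 m

V = 4Q/(πD²) = 4·0.573/(π·0.523²) = 2.667 m/s
h_f = f(L/D)V²/(2g) = 0.01350·(2430/0.523)·2.667²/(2·9.81) = 22.74 m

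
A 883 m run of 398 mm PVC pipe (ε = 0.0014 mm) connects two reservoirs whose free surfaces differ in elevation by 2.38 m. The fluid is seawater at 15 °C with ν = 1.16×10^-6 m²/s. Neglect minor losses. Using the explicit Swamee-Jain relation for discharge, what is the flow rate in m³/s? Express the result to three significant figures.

Swamee-Jain (Type II): Q = -0.965·√(gD⁵h_f/L)·ln[ε/(3.7D) + √(3.17ν²L/(gD³h_f))]
√(gD⁵h_f/L) = √(9.81·0.398⁵·2.38/883) = 0.01625
ε/(3.7D) = 9.51×10^-7; √(3.17ν²L/(gD³h_f)) = 5.06×10^-5
Q = -0.965·0.01625·ln(5.154×10^-5) = 0.1548 m³/s
Check: V = 1.24 m/s, Re = 4.27×10^5, f = 0.01352, h_f = 2.37 m ≈ 2.38 m ✓

Q ≈ 0.155 m³/s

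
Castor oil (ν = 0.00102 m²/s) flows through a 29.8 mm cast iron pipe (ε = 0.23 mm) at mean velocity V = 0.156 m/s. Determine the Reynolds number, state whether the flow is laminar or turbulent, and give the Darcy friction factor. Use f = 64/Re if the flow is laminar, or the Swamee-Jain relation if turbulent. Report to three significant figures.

Re = VD/ν = 0.1560·0.0298/0.00102 = 4.56
Re < 2300 → laminar → f = 64/Re = 14.04

Re ≈ 4.56; laminar; f = 64/Re ≈ 14.0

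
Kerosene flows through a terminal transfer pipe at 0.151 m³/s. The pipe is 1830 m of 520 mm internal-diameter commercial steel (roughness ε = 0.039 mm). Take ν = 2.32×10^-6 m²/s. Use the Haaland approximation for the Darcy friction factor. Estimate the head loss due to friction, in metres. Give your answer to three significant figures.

h_f ≈ 1.51 m

V = 4Q/(πD²) = 4·0.151/(π·0.520²) = 0.7110 m/s
Re = VD/ν = 0.7110·0.520/2.32×10^-6 = 1.59×10^5 → turbulent
ε/D = 0.039/520 = 7.50×10^-5
Haaland: f = 0.01665
h_f = f(L/D)V²/(2g) = 0.01665·(1830/0.520)·0.7110²/(2·9.81) = 1.510 m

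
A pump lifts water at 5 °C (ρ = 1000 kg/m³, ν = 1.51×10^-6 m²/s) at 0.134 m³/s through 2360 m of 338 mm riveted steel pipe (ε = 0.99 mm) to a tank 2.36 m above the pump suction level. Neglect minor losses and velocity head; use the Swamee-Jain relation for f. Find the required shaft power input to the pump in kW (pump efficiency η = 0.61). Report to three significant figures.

V = 4Q/(πD²) = 1.493 m/s; Re = 3.34×10^5; ε/D = 0.00293; f = 0.02654
h_f = f(L/D)V²/2g = 21.07 m
Total head H = z + h_f = 2.36 + 21.07 = 23.43 m
P_hyd = ρgQH = 1000·9.81·0.134·23.43 = 30.79 kW
P_shaft = P_hyd/η = 30.79/0.61 = 50.48 kW

P_shaft ≈ 50.5 kW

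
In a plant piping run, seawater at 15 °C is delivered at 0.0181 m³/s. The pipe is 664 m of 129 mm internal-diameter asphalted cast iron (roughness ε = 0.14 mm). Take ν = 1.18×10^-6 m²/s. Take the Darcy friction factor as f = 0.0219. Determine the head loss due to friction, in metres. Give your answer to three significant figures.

V = 4Q/(πD²) = 4·0.0181/(π·0.129²) = 1.385 m/s
h_f = f(L/D)V²/(2g) = 0.02190·(664/0.129)·1.385²/(2·9.81) = 11.02 m

h_f ≈ 11.0 m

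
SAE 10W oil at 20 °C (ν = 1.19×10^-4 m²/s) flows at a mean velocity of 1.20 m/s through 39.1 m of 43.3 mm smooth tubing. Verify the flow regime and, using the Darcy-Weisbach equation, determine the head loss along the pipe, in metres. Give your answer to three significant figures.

h_f ≈ 9.71 m

Re = VD/ν = 1.20·0.04330/1.19×10^-4 = 437 → laminar (Re < 2300)
f = 64/Re = 0.1466
h_f = f(L/D)V²/(2g) = 0.1466·(39.1/0.04330)·1.20²/(2·9.81) = 9.714 m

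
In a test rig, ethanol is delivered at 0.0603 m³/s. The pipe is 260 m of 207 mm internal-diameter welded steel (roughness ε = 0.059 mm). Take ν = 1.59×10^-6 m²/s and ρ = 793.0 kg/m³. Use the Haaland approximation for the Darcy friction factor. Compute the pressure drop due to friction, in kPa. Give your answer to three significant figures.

V = 4Q/(πD²) = 4·0.0603/(π·0.207²) = 1.792 m/s
Re = VD/ν = 1.792·0.207/1.59×10^-6 = 2.33×10^5 → turbulent
ε/D = 0.059/207 = 2.85×10^-4
Haaland: f = 0.01712
h_f = f(L/D)V²/(2g) = 0.01712·(260/0.207)·1.792²/(2·9.81) = 3.519 m
Δp = ρg·h_f = 793.0·9.81·3.519 = 27.37 kPa

Δp ≈ 27.4 kPa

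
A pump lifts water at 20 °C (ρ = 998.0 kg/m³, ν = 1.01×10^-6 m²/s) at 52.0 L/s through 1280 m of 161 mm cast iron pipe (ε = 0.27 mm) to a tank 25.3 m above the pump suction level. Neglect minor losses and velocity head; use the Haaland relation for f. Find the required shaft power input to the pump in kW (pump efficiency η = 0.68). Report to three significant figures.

P_shaft ≈ 64.2 kW

V = 4Q/(πD²) = 2.554 m/s; Re = 4.07×10^5; ε/D = 0.00168; f = 0.02285
h_f = f(L/D)V²/2g = 60.41 m
Total head H = z + h_f = 25.3 + 60.41 = 85.71 m
P_hyd = ρgQH = 998.0·9.81·0.0520·85.71 = 43.64 kW
P_shaft = P_hyd/η = 43.64/0.68 = 64.17 kW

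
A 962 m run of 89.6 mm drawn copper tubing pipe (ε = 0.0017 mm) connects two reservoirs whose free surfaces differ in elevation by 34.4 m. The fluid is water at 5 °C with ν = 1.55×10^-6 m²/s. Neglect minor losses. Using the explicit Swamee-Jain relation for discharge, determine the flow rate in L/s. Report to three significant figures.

Q ≈ 11.9 L/s

Swamee-Jain (Type II): Q = -0.965·√(gD⁵h_f/L)·ln[ε/(3.7D) + √(3.17ν²L/(gD³h_f))]
√(gD⁵h_f/L) = √(9.81·0.0896⁵·34.4/962) = 0.001423
ε/(3.7D) = 5.13×10^-6; √(3.17ν²L/(gD³h_f)) = 1.74×10^-4
Q = -0.965·0.001423·ln(1.789×10^-4) = 0.01185 m³/s
Check: V = 1.88 m/s, Re = 1.09×10^5, f = 0.01768, h_f = 34.2 m ≈ 34.4 m ✓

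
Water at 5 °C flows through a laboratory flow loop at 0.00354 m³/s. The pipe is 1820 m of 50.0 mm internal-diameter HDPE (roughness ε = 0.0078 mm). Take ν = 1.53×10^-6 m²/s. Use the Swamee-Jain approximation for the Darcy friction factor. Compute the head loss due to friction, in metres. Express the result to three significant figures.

h_f ≈ 125 m

V = 4Q/(πD²) = 4·0.00354/(π·0.0500²) = 1.803 m/s
Re = VD/ν = 1.803·0.0500/1.53×10^-6 = 5.89×10^4 → turbulent
ε/D = 0.0078/50.0 = 1.56×10^-4
Swamee-Jain: f = 0.02069
h_f = f(L/D)V²/(2g) = 0.02069·(1820/0.0500)·1.803²/(2·9.81) = 124.8 m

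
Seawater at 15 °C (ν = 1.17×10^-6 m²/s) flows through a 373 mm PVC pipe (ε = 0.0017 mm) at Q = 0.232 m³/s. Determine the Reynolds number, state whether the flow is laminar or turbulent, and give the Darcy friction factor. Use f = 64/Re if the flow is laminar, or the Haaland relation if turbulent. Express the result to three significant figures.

Re ≈ 6.77×10^5; turbulent; f ≈ 0.0124

V = 4Q/(πD²) = 2.123 m/s
Re = VD/ν = 2.123·0.373/1.17×10^-6 = 6.77×10^5
Re > 4000 → turbulent; ε/D = 4.56×10^-6
Haaland: f = 0.01244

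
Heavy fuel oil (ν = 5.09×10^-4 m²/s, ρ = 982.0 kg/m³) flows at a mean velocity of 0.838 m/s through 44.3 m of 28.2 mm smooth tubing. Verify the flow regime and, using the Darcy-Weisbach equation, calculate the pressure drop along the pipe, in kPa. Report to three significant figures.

Re = VD/ν = 0.838·0.02820/5.09×10^-4 = 46.4 → laminar (Re < 2300)
f = 64/Re = 1.378
h_f = f(L/D)V²/(2g) = 1.378·(44.3/0.02820)·0.838²/(2·9.81) = 77.51 m
Δp = ρg·h_f = 982.0·9.81·77.51 = 746.7 kPa

Δp ≈ 747 kPa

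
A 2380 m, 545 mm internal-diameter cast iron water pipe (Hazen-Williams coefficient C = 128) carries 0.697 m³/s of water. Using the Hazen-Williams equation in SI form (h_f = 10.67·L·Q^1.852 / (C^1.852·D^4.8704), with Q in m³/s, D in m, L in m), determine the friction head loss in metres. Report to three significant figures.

h_f ≈ 31.3 m

h_f = 10.67·2380·0.697^1.852 / (128^1.852·0.545^4.8704) = 31.31 m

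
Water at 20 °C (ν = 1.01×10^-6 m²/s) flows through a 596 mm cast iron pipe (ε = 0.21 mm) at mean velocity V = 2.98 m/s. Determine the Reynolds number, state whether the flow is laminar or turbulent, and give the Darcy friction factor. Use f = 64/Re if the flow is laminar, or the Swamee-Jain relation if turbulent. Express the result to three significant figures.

Re ≈ 1.76×10^6; turbulent; f ≈ 0.0159

Re = VD/ν = 2.980·0.596/1.01×10^-6 = 1.76×10^6
Re > 4000 → turbulent; ε/D = 3.52×10^-4
Swamee-Jain: f = 0.01592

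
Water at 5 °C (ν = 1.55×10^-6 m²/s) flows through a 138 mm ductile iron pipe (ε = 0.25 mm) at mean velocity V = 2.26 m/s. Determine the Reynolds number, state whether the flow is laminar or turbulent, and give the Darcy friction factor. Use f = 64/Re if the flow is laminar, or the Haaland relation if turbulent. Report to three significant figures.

Re = VD/ν = 2.260·0.138/1.55×10^-6 = 2.01×10^5
Re > 4000 → turbulent; ε/D = 0.00181
Haaland: f = 0.02370

Re ≈ 2.01×10^5; turbulent; f ≈ 0.0237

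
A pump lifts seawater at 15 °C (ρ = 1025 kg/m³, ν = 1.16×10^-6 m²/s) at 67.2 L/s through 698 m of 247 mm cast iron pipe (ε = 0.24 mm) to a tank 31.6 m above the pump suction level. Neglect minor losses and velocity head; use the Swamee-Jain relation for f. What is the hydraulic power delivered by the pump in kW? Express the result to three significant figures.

P_hyd ≈ 25.3 kW

V = 4Q/(πD²) = 1.402 m/s; Re = 2.99×10^5; ε/D = 9.72×10^-4; f = 0.02063
h_f = f(L/D)V²/2g = 5.845 m
Total head H = z + h_f = 31.6 + 5.845 = 37.44 m
P_hyd = ρgQH = 1025·9.81·0.0672·37.44 = 25.30 kW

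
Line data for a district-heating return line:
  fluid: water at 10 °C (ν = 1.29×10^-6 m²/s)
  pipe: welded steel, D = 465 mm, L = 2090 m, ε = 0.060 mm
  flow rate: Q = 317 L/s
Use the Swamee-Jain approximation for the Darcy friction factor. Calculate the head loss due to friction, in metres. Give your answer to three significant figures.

V = 4Q/(πD²) = 4·0.317/(π·0.465²) = 1.867 m/s
Re = VD/ν = 1.867·0.465/1.29×10^-6 = 6.73×10^5 → turbulent
ε/D = 0.060/465 = 1.29×10^-4
Swamee-Jain: f = 0.01437
h_f = f(L/D)V²/(2g) = 0.01437·(2090/0.465)·1.867²/(2·9.81) = 11.47 m

h_f ≈ 11.5 m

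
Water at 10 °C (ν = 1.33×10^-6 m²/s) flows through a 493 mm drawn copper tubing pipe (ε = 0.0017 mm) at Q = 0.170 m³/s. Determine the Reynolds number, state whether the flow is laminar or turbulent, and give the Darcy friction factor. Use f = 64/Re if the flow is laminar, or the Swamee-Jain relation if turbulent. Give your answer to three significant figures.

V = 4Q/(πD²) = 0.8906 m/s
Re = VD/ν = 0.8906·0.493/1.33×10^-6 = 3.30×10^5
Re > 4000 → turbulent; ε/D = 3.45×10^-6
Swamee-Jain: f = 0.01416

Re ≈ 3.30×10^5; turbulent; f ≈ 0.0142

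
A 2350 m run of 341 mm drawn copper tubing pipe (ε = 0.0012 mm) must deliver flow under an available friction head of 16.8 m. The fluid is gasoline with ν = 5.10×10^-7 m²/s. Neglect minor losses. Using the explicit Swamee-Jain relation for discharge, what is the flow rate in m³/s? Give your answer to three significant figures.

Q ≈ 0.189 m³/s

Swamee-Jain (Type II): Q = -0.965·√(gD⁵h_f/L)·ln[ε/(3.7D) + √(3.17ν²L/(gD³h_f))]
√(gD⁵h_f/L) = √(9.81·0.341⁵·16.8/2350) = 0.01798
ε/(3.7D) = 9.51×10^-7; √(3.17ν²L/(gD³h_f)) = 1.72×10^-5
Q = -0.965·0.01798·ln(1.817×10^-5) = 0.1894 m³/s
Check: V = 2.07 m/s, Re = 1.39×10^6, f = 0.01110, h_f = 16.8 m ≈ 16.8 m ✓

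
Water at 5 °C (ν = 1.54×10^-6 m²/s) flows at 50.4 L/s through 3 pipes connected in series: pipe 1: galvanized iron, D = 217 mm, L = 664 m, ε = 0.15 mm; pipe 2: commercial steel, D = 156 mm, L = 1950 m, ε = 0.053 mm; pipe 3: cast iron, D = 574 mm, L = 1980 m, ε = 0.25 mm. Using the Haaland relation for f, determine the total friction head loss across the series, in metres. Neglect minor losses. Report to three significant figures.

Pipe 1: V = 1.363 m/s, Re = 1.92×10^5, ε/D = 6.91×10^-4, f = 0.01964, h_1 = f(L/D)V²/2g = 5.688 m
Pipe 2: V = 2.637 m/s, Re = 2.67×10^5, ε/D = 3.40×10^-4, f = 0.01725, h_2 = f(L/D)V²/2g = 76.41 m
Pipe 3: V = 0.1948 m/s, Re = 7.26×10^4, ε/D = 4.36×10^-4, f = 0.02073, h_3 = f(L/D)V²/2g = 0.1383 m
Series → Q common, losses add: H = Σh = 82.23 m

H ≈ 82.2 m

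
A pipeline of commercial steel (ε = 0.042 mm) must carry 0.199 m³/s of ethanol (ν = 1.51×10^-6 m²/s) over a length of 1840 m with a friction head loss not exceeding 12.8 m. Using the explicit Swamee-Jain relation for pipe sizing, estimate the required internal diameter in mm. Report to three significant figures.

D ≈ 374 mm

Swamee-Jain (Type III): D = 0.66·[ε^1.25·(LQ²/(gh_f))^4.75 + ν·Q^9.4·(L/(gh_f))^5.2]^0.04
LQ²/(gh_f) = 0.5803; L/(gh_f) = 14.65
Term 1 = ε^1.25·(…)^4.75 = 2.55×10^-7; Term 2 = ν·Q^9.4·(…)^5.2 = 4.48×10^-7
D = 0.66·(2.55×10^-7 + 4.48×10^-7)^0.04 = 0.3745 m = 374 mm
Check: V = 1.81 m/s, Re = 4.48×10^5, f = 0.01479, h_f = 12.1 m ≈ 12.8 m ✓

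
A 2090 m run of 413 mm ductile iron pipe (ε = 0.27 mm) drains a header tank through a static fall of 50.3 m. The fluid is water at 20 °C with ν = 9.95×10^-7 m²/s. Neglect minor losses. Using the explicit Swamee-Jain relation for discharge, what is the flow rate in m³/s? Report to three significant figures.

Q ≈ 0.440 m³/s

Swamee-Jain (Type II): Q = -0.965·√(gD⁵h_f/L)·ln[ε/(3.7D) + √(3.17ν²L/(gD³h_f))]
√(gD⁵h_f/L) = √(9.81·0.413⁵·50.3/2090) = 0.05326
ε/(3.7D) = 1.77×10^-4; √(3.17ν²L/(gD³h_f)) = 1.37×10^-5
Q = -0.965·0.05326·ln(1.904×10^-4) = 0.4403 m³/s
Check: V = 3.29 m/s, Re = 1.36×10^6, f = 0.01814, h_f = 50.5 m ≈ 50.3 m ✓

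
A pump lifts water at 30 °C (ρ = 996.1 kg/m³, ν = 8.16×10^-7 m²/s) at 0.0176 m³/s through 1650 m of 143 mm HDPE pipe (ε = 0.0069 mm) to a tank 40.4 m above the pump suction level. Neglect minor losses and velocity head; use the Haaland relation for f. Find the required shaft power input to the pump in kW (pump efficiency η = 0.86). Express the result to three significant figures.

P_shaft ≈ 10.3 kW

V = 4Q/(πD²) = 1.096 m/s; Re = 1.92×10^5; ε/D = 4.83×10^-5; f = 0.01593
h_f = f(L/D)V²/2g = 11.25 m
Total head H = z + h_f = 40.4 + 11.25 = 51.65 m
P_hyd = ρgQH = 996.1·9.81·0.0176·51.65 = 8.884 kW
P_shaft = P_hyd/η = 8.884/0.86 = 10.33 kW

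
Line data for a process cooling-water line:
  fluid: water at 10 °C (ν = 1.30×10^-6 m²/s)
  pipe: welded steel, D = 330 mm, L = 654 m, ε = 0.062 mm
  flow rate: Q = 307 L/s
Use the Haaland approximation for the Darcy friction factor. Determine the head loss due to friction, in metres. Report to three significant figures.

V = 4Q/(πD²) = 4·0.307/(π·0.330²) = 3.589 m/s
Re = VD/ν = 3.589·0.330/1.30×10^-6 = 9.11×10^5 → turbulent
ε/D = 0.062/330 = 1.88×10^-4
Haaland: f = 0.01454
h_f = f(L/D)V²/(2g) = 0.01454·(654/0.330)·3.589²/(2·9.81) = 18.92 m

h_f ≈ 18.9 m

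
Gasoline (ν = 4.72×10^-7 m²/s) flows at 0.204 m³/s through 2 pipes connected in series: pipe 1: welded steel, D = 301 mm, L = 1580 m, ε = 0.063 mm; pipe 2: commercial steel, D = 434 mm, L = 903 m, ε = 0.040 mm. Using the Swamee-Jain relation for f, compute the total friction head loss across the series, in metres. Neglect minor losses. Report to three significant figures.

Pipe 1: V = 2.867 m/s, Re = 1.83×10^6, ε/D = 2.09×10^-4, f = 0.01447, h_1 = f(L/D)V²/2g = 31.83 m
Pipe 2: V = 1.379 m/s, Re = 1.27×10^6, ε/D = 9.22×10^-5, f = 0.01313, h_2 = f(L/D)V²/2g = 2.649 m
Series → Q common, losses add: H = Σh = 34.48 m

H ≈ 34.5 m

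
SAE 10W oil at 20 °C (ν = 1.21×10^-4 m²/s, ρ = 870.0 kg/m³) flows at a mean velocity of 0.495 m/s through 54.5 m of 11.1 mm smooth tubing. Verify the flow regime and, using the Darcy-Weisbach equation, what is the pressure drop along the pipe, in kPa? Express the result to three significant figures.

Re = VD/ν = 0.495·0.01110/1.21×10^-4 = 45.4 → laminar (Re < 2300)
f = 64/Re = 1.409
h_f = f(L/D)V²/(2g) = 1.409·(54.5/0.01110)·0.495²/(2·9.81) = 86.42 m
Δp = ρg·h_f = 870.0·9.81·86.42 = 737.6 kPa

Δp ≈ 738 kPa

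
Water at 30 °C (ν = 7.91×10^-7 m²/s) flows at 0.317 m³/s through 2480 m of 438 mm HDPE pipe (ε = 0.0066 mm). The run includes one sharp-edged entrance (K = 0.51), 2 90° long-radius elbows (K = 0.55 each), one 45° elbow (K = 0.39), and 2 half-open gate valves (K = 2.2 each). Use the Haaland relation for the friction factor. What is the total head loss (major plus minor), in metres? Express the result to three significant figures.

H_L ≈ 16.3 m

V = 4Q/(πD²) = 2.104 m/s; V²/2g = 0.2256 m
Re = 1.16×10^6, ε/D = 1.51×10^-5 → f = 0.01160 (Haaland)
Major: h_f = f(L/D)·V²/2g = 0.01160·5662·0.2256 = 14.82 m
Minor: ΣK = 6.40; h_m = ΣK·V²/2g = 1.444 m
Total H_L = 14.82 + 1.444 = 16.27 m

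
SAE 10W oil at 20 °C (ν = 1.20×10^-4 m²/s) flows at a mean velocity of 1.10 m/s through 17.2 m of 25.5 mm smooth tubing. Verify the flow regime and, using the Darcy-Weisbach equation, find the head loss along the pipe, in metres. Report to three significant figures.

h_f ≈ 11.4 m

Re = VD/ν = 1.10·0.02550/1.20×10^-4 = 234 → laminar (Re < 2300)
f = 64/Re = 0.2738
h_f = f(L/D)V²/(2g) = 0.2738·(17.2/0.02550)·1.10²/(2·9.81) = 11.39 m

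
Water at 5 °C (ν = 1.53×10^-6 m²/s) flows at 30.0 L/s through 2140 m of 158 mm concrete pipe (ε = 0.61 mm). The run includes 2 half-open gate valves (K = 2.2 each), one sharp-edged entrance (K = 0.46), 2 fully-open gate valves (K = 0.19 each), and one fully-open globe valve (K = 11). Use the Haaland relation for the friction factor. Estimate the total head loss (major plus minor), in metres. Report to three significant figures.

V = 4Q/(πD²) = 1.530 m/s; V²/2g = 0.1193 m
Re = 1.58×10^5, ε/D = 0.00386 → f = 0.02882 (Haaland)
Major: h_f = f(L/D)·V²/2g = 0.02882·13544·0.1193 = 46.58 m
Minor: ΣK = 16.2; h_m = ΣK·V²/2g = 1.938 m
Total H_L = 46.58 + 1.938 = 48.52 m

H_L ≈ 48.5 m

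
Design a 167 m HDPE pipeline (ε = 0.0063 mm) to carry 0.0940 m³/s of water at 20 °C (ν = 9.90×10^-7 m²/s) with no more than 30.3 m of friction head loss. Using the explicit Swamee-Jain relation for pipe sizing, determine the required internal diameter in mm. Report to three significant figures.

D ≈ 140 mm

Swamee-Jain (Type III): D = 0.66·[ε^1.25·(LQ²/(gh_f))^4.75 + ν·Q^9.4·(L/(gh_f))^5.2]^0.04
LQ²/(gh_f) = 0.004964; L/(gh_f) = 0.5618
Term 1 = ε^1.25·(…)^4.75 = 3.59×10^-18; Term 2 = ν·Q^9.4·(…)^5.2 = 1.10×10^-17
D = 0.66·(3.59×10^-18 + 1.10×10^-17)^0.04 = 0.1400 m = 140 mm
Check: V = 6.11 m/s, Re = 8.64×10^5, f = 0.01281, h_f = 29.1 m ≈ 30.3 m ✓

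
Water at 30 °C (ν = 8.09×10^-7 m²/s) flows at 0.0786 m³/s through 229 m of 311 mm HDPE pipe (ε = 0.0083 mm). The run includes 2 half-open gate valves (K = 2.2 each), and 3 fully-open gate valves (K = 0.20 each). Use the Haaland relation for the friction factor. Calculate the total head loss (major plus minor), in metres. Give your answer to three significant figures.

V = 4Q/(πD²) = 1.035 m/s; V²/2g = 0.05457 m
Re = 3.98×10^5, ε/D = 2.67×10^-5 → f = 0.01389 (Haaland)
Major: h_f = f(L/D)·V²/2g = 0.01389·736.3·0.05457 = 0.5580 m
Minor: ΣK = 5.00; h_m = ΣK·V²/2g = 0.2728 m
Total H_L = 0.5580 + 0.2728 = 0.8308 m

H_L ≈ 0.831 m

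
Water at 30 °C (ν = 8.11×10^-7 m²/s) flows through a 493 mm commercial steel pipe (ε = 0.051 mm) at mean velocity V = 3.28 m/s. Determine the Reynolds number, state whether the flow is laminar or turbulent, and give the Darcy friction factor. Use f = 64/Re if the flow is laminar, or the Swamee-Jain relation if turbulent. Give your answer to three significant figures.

Re = VD/ν = 3.280·0.493/8.11×10^-7 = 1.99×10^6
Re > 4000 → turbulent; ε/D = 1.03×10^-4
Swamee-Jain: f = 0.01294

Re ≈ 1.99×10^6; turbulent; f ≈ 0.0129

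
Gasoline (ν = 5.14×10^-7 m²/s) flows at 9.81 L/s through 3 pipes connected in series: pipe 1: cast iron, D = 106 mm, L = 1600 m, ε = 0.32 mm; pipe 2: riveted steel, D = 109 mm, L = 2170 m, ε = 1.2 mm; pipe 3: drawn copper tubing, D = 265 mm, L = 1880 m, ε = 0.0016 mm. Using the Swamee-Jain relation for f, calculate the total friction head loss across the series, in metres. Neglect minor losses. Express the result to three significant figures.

H ≈ 70.2 m

Pipe 1: V = 1.112 m/s, Re = 2.29×10^5, ε/D = 0.00302, f = 0.02697, h_1 = f(L/D)V²/2g = 25.64 m
Pipe 2: V = 1.051 m/s, Re = 2.23×10^5, ε/D = 0.0110, f = 0.03956, h_2 = f(L/D)V²/2g = 44.37 m
Pipe 3: V = 0.1779 m/s, Re = 9.17×10^4, ε/D = 6.04×10^-6, f = 0.01823, h_3 = f(L/D)V²/2g = 0.2085 m
Series → Q common, losses add: H = Σh = 70.21 m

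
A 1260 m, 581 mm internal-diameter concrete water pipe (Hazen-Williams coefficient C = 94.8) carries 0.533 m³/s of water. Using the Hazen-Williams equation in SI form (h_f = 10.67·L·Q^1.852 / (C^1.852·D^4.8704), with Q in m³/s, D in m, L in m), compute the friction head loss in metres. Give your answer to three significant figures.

h_f = 10.67·1260·0.533^1.852 / (94.8^1.852·0.581^4.8704) = 12.88 m

h_f ≈ 12.9 m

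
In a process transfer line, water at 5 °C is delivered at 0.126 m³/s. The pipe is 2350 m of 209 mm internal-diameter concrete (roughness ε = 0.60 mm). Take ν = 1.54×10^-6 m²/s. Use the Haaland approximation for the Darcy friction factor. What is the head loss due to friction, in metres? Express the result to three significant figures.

h_f ≈ 202 m

V = 4Q/(πD²) = 4·0.126/(π·0.209²) = 3.673 m/s
Re = VD/ν = 3.673·0.209/1.54×10^-6 = 4.98×10^5 → turbulent
ε/D = 0.60/209 = 0.00287
Haaland: f = 0.02615
h_f = f(L/D)V²/(2g) = 0.02615·(2350/0.209)·3.673²/(2·9.81) = 202.1 m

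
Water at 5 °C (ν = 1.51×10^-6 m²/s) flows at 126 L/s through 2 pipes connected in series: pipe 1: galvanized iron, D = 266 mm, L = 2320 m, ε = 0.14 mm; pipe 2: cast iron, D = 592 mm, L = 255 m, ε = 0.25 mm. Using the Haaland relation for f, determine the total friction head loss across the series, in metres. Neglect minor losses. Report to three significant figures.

H ≈ 41.1 m

Pipe 1: V = 2.267 m/s, Re = 3.99×10^5, ε/D = 5.26×10^-4, f = 0.01793, h_1 = f(L/D)V²/2g = 40.97 m
Pipe 2: V = 0.4578 m/s, Re = 1.79×10^5, ε/D = 4.22×10^-4, f = 0.01841, h_2 = f(L/D)V²/2g = 0.08470 m
Series → Q common, losses add: H = Σh = 41.06 m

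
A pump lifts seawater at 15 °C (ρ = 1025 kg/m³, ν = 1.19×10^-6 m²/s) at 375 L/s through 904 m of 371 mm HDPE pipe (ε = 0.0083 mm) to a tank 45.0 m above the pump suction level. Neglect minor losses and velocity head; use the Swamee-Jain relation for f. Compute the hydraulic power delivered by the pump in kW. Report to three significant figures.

P_hyd ≈ 237 kW

V = 4Q/(πD²) = 3.469 m/s; Re = 1.08×10^6; ε/D = 2.24×10^-5; f = 0.01201
h_f = f(L/D)V²/2g = 17.94 m
Total head H = z + h_f = 45.0 + 17.94 = 62.94 m
P_hyd = ρgQH = 1025·9.81·0.375·62.94 = 237.3 kW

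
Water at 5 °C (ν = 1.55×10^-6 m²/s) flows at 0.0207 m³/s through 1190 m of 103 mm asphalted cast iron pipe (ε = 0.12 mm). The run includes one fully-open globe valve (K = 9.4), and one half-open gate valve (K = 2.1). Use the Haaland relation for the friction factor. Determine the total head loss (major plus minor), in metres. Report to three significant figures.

V = 4Q/(πD²) = 2.484 m/s; V²/2g = 0.3146 m
Re = 1.65×10^5, ε/D = 0.00117 → f = 0.02176 (Haaland)
Major: h_f = f(L/D)·V²/2g = 0.02176·11553·0.3146 = 79.10 m
Minor: ΣK = 11.5; h_m = ΣK·V²/2g = 3.618 m
Total H_L = 79.10 + 3.618 = 82.72 m

H_L ≈ 82.7 m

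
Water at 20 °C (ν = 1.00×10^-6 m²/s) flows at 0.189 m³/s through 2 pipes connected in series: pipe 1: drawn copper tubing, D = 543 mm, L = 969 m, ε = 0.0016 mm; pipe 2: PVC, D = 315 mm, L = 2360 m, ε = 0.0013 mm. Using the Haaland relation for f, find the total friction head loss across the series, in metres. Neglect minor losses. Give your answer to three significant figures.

H ≈ 28.2 m

Pipe 1: V = 0.8162 m/s, Re = 4.43×10^5, ε/D = 2.95×10^-6, f = 0.01338, h_1 = f(L/D)V²/2g = 0.8106 m
Pipe 2: V = 2.425 m/s, Re = 7.64×10^5, ε/D = 4.13×10^-6, f = 0.01219, h_2 = f(L/D)V²/2g = 27.37 m
Series → Q common, losses add: H = Σh = 28.18 m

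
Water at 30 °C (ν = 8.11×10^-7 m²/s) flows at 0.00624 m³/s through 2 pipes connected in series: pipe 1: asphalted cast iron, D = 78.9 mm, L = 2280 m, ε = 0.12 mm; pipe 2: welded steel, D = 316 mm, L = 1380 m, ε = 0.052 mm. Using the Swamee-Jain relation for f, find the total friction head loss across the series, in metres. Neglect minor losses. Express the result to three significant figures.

H ≈ 56.8 m

Pipe 1: V = 1.276 m/s, Re = 1.24×10^5, ε/D = 0.00152, f = 0.02365, h_1 = f(L/D)V²/2g = 56.73 m
Pipe 2: V = 0.07956 m/s, Re = 3.10×10^4, ε/D = 1.65×10^-4, f = 0.02370, h_2 = f(L/D)V²/2g = 0.03340 m
Series → Q common, losses add: H = Σh = 56.76 m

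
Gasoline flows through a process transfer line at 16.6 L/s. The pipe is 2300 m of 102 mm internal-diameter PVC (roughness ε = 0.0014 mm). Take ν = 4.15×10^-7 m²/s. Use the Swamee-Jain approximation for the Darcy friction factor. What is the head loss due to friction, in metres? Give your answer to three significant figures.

h_f ≈ 63.1 m

V = 4Q/(πD²) = 4·0.0166/(π·0.102²) = 2.032 m/s
Re = VD/ν = 2.032·0.102/4.15×10^-7 = 4.99×10^5 → turbulent
ε/D = 0.0014/102 = 1.37×10^-5
Swamee-Jain: f = 0.01331
h_f = f(L/D)V²/(2g) = 0.01331·(2300/0.102)·2.032²/(2·9.81) = 63.15 m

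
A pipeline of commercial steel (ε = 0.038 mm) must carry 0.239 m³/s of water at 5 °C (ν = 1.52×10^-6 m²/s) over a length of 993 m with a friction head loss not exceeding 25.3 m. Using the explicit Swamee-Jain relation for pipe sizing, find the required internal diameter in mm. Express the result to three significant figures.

D ≈ 309 mm

Swamee-Jain (Type III): D = 0.66·[ε^1.25·(LQ²/(gh_f))^4.75 + ν·Q^9.4·(L/(gh_f))^5.2]^0.04
LQ²/(gh_f) = 0.2285; L/(gh_f) = 4.001
Term 1 = ε^1.25·(…)^4.75 = 2.69×10^-9; Term 2 = ν·Q^9.4·(…)^5.2 = 2.95×10^-9
D = 0.66·(2.69×10^-9 + 2.95×10^-9)^0.04 = 0.3087 m = 309 mm
Check: V = 3.19 m/s, Re = 6.48×10^5, f = 0.01435, h_f = 24.0 m ≈ 25.3 m ✓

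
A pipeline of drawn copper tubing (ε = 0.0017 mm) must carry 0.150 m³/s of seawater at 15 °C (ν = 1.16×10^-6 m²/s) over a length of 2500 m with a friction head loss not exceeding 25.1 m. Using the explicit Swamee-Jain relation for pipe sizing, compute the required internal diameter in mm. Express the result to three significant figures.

Swamee-Jain (Type III): D = 0.66·[ε^1.25·(LQ²/(gh_f))^4.75 + ν·Q^9.4·(L/(gh_f))^5.2]^0.04
LQ²/(gh_f) = 0.2284; L/(gh_f) = 10.15
Term 1 = ε^1.25·(…)^4.75 = 5.52×10^-11; Term 2 = ν·Q^9.4·(…)^5.2 = 3.58×10^-9
D = 0.66·(5.52×10^-11 + 3.58×10^-9)^0.04 = 0.3034 m = 303 mm
Check: V = 2.08 m/s, Re = 5.43×10^5, f = 0.01300, h_f = 23.5 m ≈ 25.1 m ✓

D ≈ 303 mm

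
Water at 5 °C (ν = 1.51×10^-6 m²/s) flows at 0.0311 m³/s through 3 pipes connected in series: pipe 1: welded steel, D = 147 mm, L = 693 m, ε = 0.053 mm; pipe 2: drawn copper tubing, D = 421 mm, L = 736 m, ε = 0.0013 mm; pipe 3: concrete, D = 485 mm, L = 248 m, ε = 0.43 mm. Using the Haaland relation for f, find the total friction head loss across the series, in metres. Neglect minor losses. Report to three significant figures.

Pipe 1: V = 1.832 m/s, Re = 1.78×10^5, ε/D = 3.61×10^-4, f = 0.01809, h_1 = f(L/D)V²/2g = 14.59 m
Pipe 2: V = 0.2234 m/s, Re = 6.23×10^4, ε/D = 3.09×10^-6, f = 0.01973, h_2 = f(L/D)V²/2g = 0.08776 m
Pipe 3: V = 0.1683 m/s, Re = 5.41×10^4, ε/D = 8.87×10^-4, f = 0.02316, h_3 = f(L/D)V²/2g = 0.01710 m
Series → Q common, losses add: H = Σh = 14.70 m

H ≈ 14.7 m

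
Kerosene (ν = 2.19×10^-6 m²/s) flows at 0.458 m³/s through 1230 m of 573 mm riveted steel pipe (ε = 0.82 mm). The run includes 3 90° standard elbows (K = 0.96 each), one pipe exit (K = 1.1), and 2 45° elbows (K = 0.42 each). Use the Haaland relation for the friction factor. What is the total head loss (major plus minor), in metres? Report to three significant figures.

V = 4Q/(πD²) = 1.776 m/s; V²/2g = 0.1608 m
Re = 4.65×10^5, ε/D = 0.00143 → f = 0.02195 (Haaland)
Major: h_f = f(L/D)·V²/2g = 0.02195·2147·0.1608 = 7.575 m
Minor: ΣK = 4.82; h_m = ΣK·V²/2g = 0.7750 m
Total H_L = 7.575 + 0.7750 = 8.350 m

H_L ≈ 8.35 m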